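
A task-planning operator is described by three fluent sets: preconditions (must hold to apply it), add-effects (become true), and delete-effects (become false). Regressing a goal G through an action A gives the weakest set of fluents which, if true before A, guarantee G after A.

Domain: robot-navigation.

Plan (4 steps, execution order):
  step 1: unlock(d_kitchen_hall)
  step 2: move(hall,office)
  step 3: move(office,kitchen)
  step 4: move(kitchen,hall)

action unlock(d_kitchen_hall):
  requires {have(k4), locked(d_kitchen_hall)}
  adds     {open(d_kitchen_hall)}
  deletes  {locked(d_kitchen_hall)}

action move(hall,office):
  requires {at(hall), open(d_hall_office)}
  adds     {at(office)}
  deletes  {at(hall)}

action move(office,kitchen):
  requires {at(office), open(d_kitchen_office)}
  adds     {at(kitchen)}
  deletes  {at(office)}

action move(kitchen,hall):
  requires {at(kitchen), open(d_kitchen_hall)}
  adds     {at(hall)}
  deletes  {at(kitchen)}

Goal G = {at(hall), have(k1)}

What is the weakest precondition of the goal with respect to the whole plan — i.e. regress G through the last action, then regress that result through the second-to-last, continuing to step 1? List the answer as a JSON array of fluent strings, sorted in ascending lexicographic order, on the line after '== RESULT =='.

Work backward from the goal:
  through step 4 (move(kitchen,hall)): drop {at(hall)}, keep {have(k1)}, require {at(kitchen), open(d_kitchen_hall)}
    → {at(kitchen), have(k1), open(d_kitchen_hall)}
  through step 3 (move(office,kitchen)): drop {at(kitchen)}, keep {have(k1), open(d_kitchen_hall)}, require {at(office), open(d_kitchen_office)}
    → {at(office), have(k1), open(d_kitchen_hall), open(d_kitchen_office)}
  through step 2 (move(hall,office)): drop {at(office)}, keep {have(k1), open(d_kitchen_hall), open(d_kitchen_office)}, require {at(hall), open(d_hall_office)}
    → {at(hall), have(k1), open(d_hall_office), open(d_kitchen_hall), open(d_kitchen_office)}
  through step 1 (unlock(d_kitchen_hall)): drop {open(d_kitchen_hall)}, keep {at(hall), have(k1), open(d_hall_office), open(d_kitchen_office)}, require {have(k4), locked(d_kitchen_hall)}
    → {at(hall), have(k1), have(k4), locked(d_kitchen_hall), open(d_hall_office), open(d_kitchen_office)}

== RESULT ==
["at(hall)", "have(k1)", "have(k4)", "locked(d_kitchen_hall)", "open(d_hall_office)", "open(d_kitchen_office)"]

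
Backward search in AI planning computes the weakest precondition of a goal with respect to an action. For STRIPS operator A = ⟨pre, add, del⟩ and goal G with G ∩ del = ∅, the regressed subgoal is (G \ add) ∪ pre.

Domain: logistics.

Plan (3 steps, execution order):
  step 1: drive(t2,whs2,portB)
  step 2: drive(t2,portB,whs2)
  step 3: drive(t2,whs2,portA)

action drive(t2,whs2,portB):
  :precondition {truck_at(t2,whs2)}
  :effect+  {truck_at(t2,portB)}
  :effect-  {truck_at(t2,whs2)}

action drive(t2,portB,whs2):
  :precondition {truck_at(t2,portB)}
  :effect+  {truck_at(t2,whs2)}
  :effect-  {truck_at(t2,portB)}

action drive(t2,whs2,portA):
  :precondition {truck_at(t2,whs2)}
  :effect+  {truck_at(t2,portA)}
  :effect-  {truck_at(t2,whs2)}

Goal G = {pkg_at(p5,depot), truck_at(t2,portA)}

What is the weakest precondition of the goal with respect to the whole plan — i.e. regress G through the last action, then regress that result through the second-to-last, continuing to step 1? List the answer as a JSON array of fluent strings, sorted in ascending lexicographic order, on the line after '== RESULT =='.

Regress step by step:
  through step 3 (drive(t2,whs2,portA)): drop {truck_at(t2,portA)}, keep {pkg_at(p5,depot)}, require {truck_at(t2,whs2)}
    → {pkg_at(p5,depot), truck_at(t2,whs2)}
  through step 2 (drive(t2,portB,whs2)): drop {truck_at(t2,whs2)}, keep {pkg_at(p5,depot)}, require {truck_at(t2,portB)}
    → {pkg_at(p5,depot), truck_at(t2,portB)}
  through step 1 (drive(t2,whs2,portB)): drop {truck_at(t2,portB)}, keep {pkg_at(p5,depot)}, require {truck_at(t2,whs2)}
    → {pkg_at(p5,depot), truck_at(t2,whs2)}

== RESULT ==
["pkg_at(p5,depot)", "truck_at(t2,whs2)"]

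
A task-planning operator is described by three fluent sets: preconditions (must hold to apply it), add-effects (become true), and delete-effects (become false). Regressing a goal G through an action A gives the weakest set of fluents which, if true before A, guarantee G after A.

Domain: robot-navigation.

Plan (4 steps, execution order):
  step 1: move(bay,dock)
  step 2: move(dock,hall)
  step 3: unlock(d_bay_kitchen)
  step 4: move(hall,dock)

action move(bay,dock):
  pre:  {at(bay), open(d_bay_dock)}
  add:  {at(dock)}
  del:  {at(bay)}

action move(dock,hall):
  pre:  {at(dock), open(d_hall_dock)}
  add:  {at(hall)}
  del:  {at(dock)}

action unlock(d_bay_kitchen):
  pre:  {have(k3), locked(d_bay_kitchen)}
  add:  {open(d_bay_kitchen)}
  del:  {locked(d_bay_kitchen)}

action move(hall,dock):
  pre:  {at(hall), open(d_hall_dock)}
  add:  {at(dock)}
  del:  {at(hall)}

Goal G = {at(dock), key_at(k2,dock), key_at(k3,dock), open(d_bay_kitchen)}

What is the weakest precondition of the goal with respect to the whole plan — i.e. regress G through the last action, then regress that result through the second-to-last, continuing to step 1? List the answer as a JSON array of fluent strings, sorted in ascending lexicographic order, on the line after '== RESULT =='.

Regress step by step:
  through step 4 (move(hall,dock)): drop {at(dock)}, keep {key_at(k2,dock), key_at(k3,dock), open(d_bay_kitchen)}, require {at(hall), open(d_hall_dock)}
    → {at(hall), key_at(k2,dock), key_at(k3,dock), open(d_bay_kitchen), open(d_hall_dock)}
  through step 3 (unlock(d_bay_kitchen)): drop {open(d_bay_kitchen)}, keep {at(hall), key_at(k2,dock), key_at(k3,dock), open(d_hall_dock)}, require {have(k3), locked(d_bay_kitchen)}
    → {at(hall), have(k3), key_at(k2,dock), key_at(k3,dock), locked(d_bay_kitchen), open(d_hall_dock)}
  through step 2 (move(dock,hall)): drop {at(hall)}, keep {have(k3), key_at(k2,dock), key_at(k3,dock), locked(d_bay_kitchen), open(d_hall_dock)}, require {at(dock), open(d_hall_dock)}
    → {at(dock), have(k3), key_at(k2,dock), key_at(k3,dock), locked(d_bay_kitchen), open(d_hall_dock)}
  through step 1 (move(bay,dock)): drop {at(dock)}, keep {have(k3), key_at(k2,dock), key_at(k3,dock), locked(d_bay_kitchen), open(d_hall_dock)}, require {at(bay), open(d_bay_dock)}
    → {at(bay), have(k3), key_at(k2,dock), key_at(k3,dock), locked(d_bay_kitchen), open(d_bay_dock), open(d_hall_dock)}

== RESULT ==
["at(bay)", "have(k3)", "key_at(k2,dock)", "key_at(k3,dock)", "locked(d_bay_kitchen)", "open(d_bay_dock)", "open(d_hall_dock)"]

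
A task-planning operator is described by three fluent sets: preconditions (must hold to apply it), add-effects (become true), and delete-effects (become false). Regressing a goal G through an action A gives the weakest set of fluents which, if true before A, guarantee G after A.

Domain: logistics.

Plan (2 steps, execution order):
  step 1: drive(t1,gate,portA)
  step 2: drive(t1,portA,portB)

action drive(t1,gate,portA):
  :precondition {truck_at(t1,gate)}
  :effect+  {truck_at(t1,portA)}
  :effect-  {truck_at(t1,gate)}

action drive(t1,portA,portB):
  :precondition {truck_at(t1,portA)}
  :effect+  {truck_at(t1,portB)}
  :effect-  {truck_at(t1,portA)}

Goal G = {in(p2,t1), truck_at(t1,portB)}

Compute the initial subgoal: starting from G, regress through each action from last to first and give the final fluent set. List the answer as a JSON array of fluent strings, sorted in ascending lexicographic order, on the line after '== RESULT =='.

Work backward from the goal:
  through step 2 (drive(t1,portA,portB)): drop {truck_at(t1,portB)}, keep {in(p2,t1)}, require {truck_at(t1,portA)}
    → {in(p2,t1), truck_at(t1,portA)}
  through step 1 (drive(t1,gate,portA)): drop {truck_at(t1,portA)}, keep {in(p2,t1)}, require {truck_at(t1,gate)}
    → {in(p2,t1), truck_at(t1,gate)}

== RESULT ==
["in(p2,t1)", "truck_at(t1,gate)"]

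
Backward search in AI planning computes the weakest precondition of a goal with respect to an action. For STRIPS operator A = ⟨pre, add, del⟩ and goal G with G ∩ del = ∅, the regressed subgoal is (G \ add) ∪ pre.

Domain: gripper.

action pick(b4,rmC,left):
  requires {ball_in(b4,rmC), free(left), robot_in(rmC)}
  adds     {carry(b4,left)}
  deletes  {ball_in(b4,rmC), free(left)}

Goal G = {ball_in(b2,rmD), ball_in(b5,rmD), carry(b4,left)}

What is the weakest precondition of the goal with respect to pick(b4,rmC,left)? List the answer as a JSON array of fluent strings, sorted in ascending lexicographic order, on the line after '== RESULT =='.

Regress:
  G ∩ del = {}  (empty — regression defined)
  G \ add = {ball_in(b2,rmD), ball_in(b5,rmD), carry(b4,left)} \ {carry(b4,left)} = {ball_in(b2,rmD), ball_in(b5,rmD)}
  ∪ pre   = {ball_in(b2,rmD), ball_in(b5,rmD)} ∪ {ball_in(b4,rmC), free(left), robot_in(rmC)}
          = {ball_in(b2,rmD), ball_in(b4,rmC), ball_in(b5,rmD), free(left), robot_in(rmC)}

== RESULT ==
["ball_in(b2,rmD)", "ball_in(b4,rmC)", "ball_in(b5,rmD)", "free(left)", "robot_in(rmC)"]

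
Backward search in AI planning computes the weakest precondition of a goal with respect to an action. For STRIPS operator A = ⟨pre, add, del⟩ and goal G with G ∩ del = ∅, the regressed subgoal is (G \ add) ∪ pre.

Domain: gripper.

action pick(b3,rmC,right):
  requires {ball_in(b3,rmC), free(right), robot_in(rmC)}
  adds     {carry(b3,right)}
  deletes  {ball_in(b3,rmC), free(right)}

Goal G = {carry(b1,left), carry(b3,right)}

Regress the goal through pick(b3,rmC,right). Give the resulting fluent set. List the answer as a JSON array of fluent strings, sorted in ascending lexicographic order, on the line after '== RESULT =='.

Compute (G \ add) ∪ pre:
  G ∩ del = {}  (empty — regression defined)
  G \ add = {carry(b1,left), carry(b3,right)} \ {carry(b3,right)} = {carry(b1,left)}
  ∪ pre   = {carry(b1,left)} ∪ {ball_in(b3,rmC), free(right), robot_in(rmC)}
          = {ball_in(b3,rmC), carry(b1,left), free(right), robot_in(rmC)}

== RESULT ==
["ball_in(b3,rmC)", "carry(b1,left)", "free(right)", "robot_in(rmC)"]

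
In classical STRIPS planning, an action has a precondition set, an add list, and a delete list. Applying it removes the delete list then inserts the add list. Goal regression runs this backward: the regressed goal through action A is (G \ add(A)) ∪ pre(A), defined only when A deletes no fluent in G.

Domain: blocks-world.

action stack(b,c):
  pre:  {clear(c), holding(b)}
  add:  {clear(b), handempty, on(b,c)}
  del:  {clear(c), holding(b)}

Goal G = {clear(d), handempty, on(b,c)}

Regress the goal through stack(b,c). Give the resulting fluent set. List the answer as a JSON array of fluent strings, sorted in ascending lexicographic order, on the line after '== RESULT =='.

Compute (G \ add) ∪ pre:
  G ∩ del = {}  (empty — regression defined)
  G \ add = {clear(d), handempty, on(b,c)} \ {clear(b), handempty, on(b,c)} = {clear(d)}
  ∪ pre   = {clear(d)} ∪ {clear(c), holding(b)}
          = {clear(c), clear(d), holding(b)}

== RESULT ==
["clear(c)", "clear(d)", "holding(b)"]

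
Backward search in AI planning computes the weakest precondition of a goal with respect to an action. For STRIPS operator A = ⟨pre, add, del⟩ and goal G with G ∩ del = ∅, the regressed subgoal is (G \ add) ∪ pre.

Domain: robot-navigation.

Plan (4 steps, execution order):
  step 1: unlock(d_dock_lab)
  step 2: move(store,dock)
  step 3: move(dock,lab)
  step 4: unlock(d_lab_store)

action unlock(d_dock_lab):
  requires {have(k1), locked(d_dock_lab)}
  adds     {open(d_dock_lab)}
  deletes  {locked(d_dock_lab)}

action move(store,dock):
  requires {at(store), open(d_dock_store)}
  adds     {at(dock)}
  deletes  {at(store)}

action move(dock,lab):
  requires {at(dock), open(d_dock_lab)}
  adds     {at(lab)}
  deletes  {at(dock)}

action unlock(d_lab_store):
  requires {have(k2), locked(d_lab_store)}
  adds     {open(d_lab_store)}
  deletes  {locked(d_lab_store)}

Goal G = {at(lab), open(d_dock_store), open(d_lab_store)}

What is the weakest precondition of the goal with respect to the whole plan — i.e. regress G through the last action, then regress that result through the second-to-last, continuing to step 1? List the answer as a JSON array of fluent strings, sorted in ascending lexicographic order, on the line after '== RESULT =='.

Regress step by step:
  through step 4 (unlock(d_lab_store)): drop {open(d_lab_store)}, keep {at(lab), open(d_dock_store)}, require {have(k2), locked(d_lab_store)}
    → {at(lab), have(k2), locked(d_lab_store), open(d_dock_store)}
  through step 3 (move(dock,lab)): drop {at(lab)}, keep {have(k2), locked(d_lab_store), open(d_dock_store)}, require {at(dock), open(d_dock_lab)}
    → {at(dock), have(k2), locked(d_lab_store), open(d_dock_lab), open(d_dock_store)}
  through step 2 (move(store,dock)): drop {at(dock)}, keep {have(k2), locked(d_lab_store), open(d_dock_lab), open(d_dock_store)}, require {at(store), open(d_dock_store)}
    → {at(store), have(k2), locked(d_lab_store), open(d_dock_lab), open(d_dock_store)}
  through step 1 (unlock(d_dock_lab)): drop {open(d_dock_lab)}, keep {at(store), have(k2), locked(d_lab_store), open(d_dock_store)}, require {have(k1), locked(d_dock_lab)}
    → {at(store), have(k1), have(k2), locked(d_dock_lab), locked(d_lab_store), open(d_dock_store)}

== RESULT ==
["at(store)", "have(k1)", "have(k2)", "locked(d_dock_lab)", "locked(d_lab_store)", "open(d_dock_store)"]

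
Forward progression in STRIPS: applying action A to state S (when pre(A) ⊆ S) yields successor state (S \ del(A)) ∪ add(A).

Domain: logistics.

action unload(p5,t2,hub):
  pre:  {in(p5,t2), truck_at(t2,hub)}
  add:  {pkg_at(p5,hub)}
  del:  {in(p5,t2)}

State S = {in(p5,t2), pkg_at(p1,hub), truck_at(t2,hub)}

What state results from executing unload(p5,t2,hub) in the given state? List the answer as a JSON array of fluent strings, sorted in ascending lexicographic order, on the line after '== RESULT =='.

Compute (S \ del) ∪ add:
  pre ⊆ S: {in(p5,t2), truck_at(t2,hub)} ⊆ S  — applicable
  S \ del = {pkg_at(p1,hub), truck_at(t2,hub)}
  ∪ add   = {pkg_at(p1,hub), pkg_at(p5,hub), truck_at(t2,hub)}

== RESULT ==
["pkg_at(p1,hub)", "pkg_at(p5,hub)", "truck_at(t2,hub)"]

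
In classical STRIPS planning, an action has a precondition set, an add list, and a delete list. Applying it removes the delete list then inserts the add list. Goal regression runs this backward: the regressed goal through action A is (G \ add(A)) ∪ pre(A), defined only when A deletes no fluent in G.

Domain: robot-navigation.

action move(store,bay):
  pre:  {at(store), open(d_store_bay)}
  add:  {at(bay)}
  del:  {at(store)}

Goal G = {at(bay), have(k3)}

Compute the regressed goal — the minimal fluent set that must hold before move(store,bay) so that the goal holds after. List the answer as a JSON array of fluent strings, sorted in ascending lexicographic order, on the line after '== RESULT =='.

Regress:
  G ∩ del = {}  (empty — regression defined)
  G \ add = {at(bay), have(k3)} \ {at(bay)} = {have(k3)}
  ∪ pre   = {have(k3)} ∪ {at(store), open(d_store_bay)}
          = {at(store), have(k3), open(d_store_bay)}

== RESULT ==
["at(store)", "have(k3)", "open(d_store_bay)"]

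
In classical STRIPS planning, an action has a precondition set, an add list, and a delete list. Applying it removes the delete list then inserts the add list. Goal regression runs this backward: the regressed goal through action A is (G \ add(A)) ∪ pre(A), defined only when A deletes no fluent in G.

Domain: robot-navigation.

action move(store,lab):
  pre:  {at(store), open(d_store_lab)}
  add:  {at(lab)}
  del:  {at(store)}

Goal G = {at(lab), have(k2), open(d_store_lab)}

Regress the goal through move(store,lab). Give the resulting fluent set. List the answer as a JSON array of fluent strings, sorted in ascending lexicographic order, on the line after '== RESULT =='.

Regress:
  G ∩ del = {}  (empty — regression defined)
  G \ add = {at(lab), have(k2), open(d_store_lab)} \ {at(lab)} = {have(k2), open(d_store_lab)}
  ∪ pre   = {have(k2), open(d_store_lab)} ∪ {at(store), open(d_store_lab)}
          = {at(store), have(k2), open(d_store_lab)}

== RESULT ==
["at(store)", "have(k2)", "open(d_store_lab)"]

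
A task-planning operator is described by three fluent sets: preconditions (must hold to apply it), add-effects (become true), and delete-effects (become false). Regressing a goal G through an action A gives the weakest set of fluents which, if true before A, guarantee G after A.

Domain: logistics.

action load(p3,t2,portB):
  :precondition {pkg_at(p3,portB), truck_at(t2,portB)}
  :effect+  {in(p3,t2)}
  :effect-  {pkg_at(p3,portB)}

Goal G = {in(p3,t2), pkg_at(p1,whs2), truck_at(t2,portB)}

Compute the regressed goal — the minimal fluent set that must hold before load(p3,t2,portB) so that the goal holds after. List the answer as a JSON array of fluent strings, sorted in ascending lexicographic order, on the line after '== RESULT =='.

Compute (G \ add) ∪ pre:
  G ∩ del = {}  (empty — regression defined)
  G \ add = {in(p3,t2), pkg_at(p1,whs2), truck_at(t2,portB)} \ {in(p3,t2)} = {pkg_at(p1,whs2), truck_at(t2,portB)}
  ∪ pre   = {pkg_at(p1,whs2), truck_at(t2,portB)} ∪ {pkg_at(p3,portB), truck_at(t2,portB)}
          = {pkg_at(p1,whs2), pkg_at(p3,portB), truck_at(t2,portB)}

== RESULT ==
["pkg_at(p1,whs2)", "pkg_at(p3,portB)", "truck_at(t2,portB)"]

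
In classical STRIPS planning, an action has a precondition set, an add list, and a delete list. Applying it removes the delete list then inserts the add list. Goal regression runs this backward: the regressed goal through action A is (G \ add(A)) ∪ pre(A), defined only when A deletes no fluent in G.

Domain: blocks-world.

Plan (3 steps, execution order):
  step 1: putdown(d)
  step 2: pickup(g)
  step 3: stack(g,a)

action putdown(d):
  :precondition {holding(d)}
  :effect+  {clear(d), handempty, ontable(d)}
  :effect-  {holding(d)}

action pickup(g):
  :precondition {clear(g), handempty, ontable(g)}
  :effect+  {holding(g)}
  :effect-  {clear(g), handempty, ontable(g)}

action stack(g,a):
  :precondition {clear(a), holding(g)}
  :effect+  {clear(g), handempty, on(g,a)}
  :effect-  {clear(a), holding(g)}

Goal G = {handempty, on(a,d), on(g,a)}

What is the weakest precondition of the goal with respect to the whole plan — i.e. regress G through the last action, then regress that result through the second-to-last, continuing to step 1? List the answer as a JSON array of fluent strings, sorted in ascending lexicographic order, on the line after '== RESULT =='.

Regress step by step:
  through step 3 (stack(g,a)): drop {handempty, on(g,a)}, keep {on(a,d)}, require {clear(a), holding(g)}
    → {clear(a), holding(g), on(a,d)}
  through step 2 (pickup(g)): drop {holding(g)}, keep {clear(a), on(a,d)}, require {clear(g), handempty, ontable(g)}
    → {clear(a), clear(g), handempty, on(a,d), ontable(g)}
  through step 1 (putdown(d)): drop {handempty}, keep {clear(a), clear(g), on(a,d), ontable(g)}, require {holding(d)}
    → {clear(a), clear(g), holding(d), on(a,d), ontable(g)}

== RESULT ==
["clear(a)", "clear(g)", "holding(d)", "on(a,d)", "ontable(g)"]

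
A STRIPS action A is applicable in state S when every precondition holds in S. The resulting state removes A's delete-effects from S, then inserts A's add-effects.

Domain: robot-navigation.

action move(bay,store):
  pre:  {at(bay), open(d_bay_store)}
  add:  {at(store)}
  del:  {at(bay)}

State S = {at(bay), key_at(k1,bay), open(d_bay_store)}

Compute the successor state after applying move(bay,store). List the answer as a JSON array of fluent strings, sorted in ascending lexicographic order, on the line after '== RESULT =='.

Compute (S \ del) ∪ add:
  pre ⊆ S: {at(bay), open(d_bay_store)} ⊆ S  — applicable
  S \ del = {key_at(k1,bay), open(d_bay_store)}
  ∪ add   = {at(store), key_at(k1,bay), open(d_bay_store)}

== RESULT ==
["at(store)", "key_at(k1,bay)", "open(d_bay_store)"]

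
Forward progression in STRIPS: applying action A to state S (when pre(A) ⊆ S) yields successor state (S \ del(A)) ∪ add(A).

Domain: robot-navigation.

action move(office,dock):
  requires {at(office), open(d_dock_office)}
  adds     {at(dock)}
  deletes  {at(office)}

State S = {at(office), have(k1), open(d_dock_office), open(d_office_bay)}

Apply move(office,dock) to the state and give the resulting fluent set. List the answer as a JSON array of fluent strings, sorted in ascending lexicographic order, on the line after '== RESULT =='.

Progress:
  pre ⊆ S: {at(office), open(d_dock_office)} ⊆ S  — applicable
  S \ del = {have(k1), open(d_dock_office), open(d_office_bay)}
  ∪ add   = {at(dock), have(k1), open(d_dock_office), open(d_office_bay)}

== RESULT ==
["at(dock)", "have(k1)", "open(d_dock_office)", "open(d_office_bay)"]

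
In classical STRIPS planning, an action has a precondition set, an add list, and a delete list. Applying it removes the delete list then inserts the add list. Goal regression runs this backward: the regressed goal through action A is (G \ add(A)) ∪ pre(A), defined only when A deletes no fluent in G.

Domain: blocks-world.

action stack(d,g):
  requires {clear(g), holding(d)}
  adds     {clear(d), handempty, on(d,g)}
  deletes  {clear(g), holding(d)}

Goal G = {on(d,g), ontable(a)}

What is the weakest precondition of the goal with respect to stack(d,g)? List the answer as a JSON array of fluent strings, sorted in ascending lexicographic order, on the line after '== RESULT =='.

Regress:
  G ∩ del = {}  (empty — regression defined)
  G \ add = {on(d,g), ontable(a)} \ {clear(d), handempty, on(d,g)} = {ontable(a)}
  ∪ pre   = {ontable(a)} ∪ {clear(g), holding(d)}
          = {clear(g), holding(d), ontable(a)}

== RESULT ==
["clear(g)", "holding(d)", "ontable(a)"]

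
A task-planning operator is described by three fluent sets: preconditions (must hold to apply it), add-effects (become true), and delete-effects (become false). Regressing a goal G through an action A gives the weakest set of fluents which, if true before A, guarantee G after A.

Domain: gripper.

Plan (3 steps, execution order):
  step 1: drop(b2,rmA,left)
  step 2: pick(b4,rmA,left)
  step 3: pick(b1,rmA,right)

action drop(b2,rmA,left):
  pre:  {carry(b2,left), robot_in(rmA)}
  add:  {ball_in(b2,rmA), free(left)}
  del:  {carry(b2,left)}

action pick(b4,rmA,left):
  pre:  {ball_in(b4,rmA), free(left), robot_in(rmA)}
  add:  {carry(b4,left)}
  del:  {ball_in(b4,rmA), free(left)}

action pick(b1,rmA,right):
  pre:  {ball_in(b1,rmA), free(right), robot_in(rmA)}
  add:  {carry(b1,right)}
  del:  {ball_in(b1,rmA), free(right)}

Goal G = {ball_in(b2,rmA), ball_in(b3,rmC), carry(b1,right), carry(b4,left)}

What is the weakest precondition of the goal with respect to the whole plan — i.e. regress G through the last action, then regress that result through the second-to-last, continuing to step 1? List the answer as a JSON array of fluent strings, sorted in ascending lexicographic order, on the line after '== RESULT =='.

Regress step by step:
  through step 3 (pick(b1,rmA,right)): drop {carry(b1,right)}, keep {ball_in(b2,rmA), ball_in(b3,rmC), carry(b4,left)}, require {ball_in(b1,rmA), free(right), robot_in(rmA)}
    → {ball_in(b1,rmA), ball_in(b2,rmA), ball_in(b3,rmC), carry(b4,left), free(right), robot_in(rmA)}
  through step 2 (pick(b4,rmA,left)): drop {carry(b4,left)}, keep {ball_in(b1,rmA), ball_in(b2,rmA), ball_in(b3,rmC), free(right), robot_in(rmA)}, require {ball_in(b4,rmA), free(left), robot_in(rmA)}
    → {ball_in(b1,rmA), ball_in(b2,rmA), ball_in(b3,rmC), ball_in(b4,rmA), free(left), free(right), robot_in(rmA)}
  through step 1 (drop(b2,rmA,left)): drop {ball_in(b2,rmA), free(left)}, keep {ball_in(b1,rmA), ball_in(b3,rmC), ball_in(b4,rmA), free(right), robot_in(rmA)}, require {carry(b2,left), robot_in(rmA)}
    → {ball_in(b1,rmA), ball_in(b3,rmC), ball_in(b4,rmA), carry(b2,left), free(right), robot_in(rmA)}

== RESULT ==
["ball_in(b1,rmA)", "ball_in(b3,rmC)", "ball_in(b4,rmA)", "carry(b2,left)", "free(right)", "robot_in(rmA)"]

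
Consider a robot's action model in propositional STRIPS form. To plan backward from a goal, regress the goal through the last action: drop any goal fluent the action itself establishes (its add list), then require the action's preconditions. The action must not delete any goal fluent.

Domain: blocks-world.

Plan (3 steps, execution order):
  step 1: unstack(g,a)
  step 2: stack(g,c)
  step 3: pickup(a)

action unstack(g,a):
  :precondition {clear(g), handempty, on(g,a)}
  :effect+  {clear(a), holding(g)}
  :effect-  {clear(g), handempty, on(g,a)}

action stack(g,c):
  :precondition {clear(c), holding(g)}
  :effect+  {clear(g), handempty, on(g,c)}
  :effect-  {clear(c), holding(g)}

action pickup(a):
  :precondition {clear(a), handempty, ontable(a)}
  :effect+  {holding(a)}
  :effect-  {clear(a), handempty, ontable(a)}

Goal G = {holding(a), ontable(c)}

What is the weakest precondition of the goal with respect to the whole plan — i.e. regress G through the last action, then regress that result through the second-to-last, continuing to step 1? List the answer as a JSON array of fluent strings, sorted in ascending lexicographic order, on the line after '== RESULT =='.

Regress step by step:
  through step 3 (pickup(a)): drop {holding(a)}, keep {ontable(c)}, require {clear(a), handempty, ontable(a)}
    → {clear(a), handempty, ontable(a), ontable(c)}
  through step 2 (stack(g,c)): drop {handempty}, keep {clear(a), ontable(a), ontable(c)}, require {clear(c), holding(g)}
    → {clear(a), clear(c), holding(g), ontable(a), ontable(c)}
  through step 1 (unstack(g,a)): drop {clear(a), holding(g)}, keep {clear(c), ontable(a), ontable(c)}, require {clear(g), handempty, on(g,a)}
    → {clear(c), clear(g), handempty, on(g,a), ontable(a), ontable(c)}

== RESULT ==
["clear(c)", "clear(g)", "handempty", "on(g,a)", "ontable(a)", "ontable(c)"]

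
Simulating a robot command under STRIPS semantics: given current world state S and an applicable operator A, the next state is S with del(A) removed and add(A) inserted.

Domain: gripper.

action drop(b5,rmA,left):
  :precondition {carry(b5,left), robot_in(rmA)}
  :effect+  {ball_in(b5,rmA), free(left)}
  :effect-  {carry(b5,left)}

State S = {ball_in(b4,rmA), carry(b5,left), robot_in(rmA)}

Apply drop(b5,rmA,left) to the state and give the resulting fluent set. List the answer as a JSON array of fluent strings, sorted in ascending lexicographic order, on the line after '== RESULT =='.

Progress:
  pre ⊆ S: {carry(b5,left), robot_in(rmA)} ⊆ S  — applicable
  S \ del = {ball_in(b4,rmA), robot_in(rmA)}
  ∪ add   = {ball_in(b4,rmA), ball_in(b5,rmA), free(left), robot_in(rmA)}

== RESULT ==
["ball_in(b4,rmA)", "ball_in(b5,rmA)", "free(left)", "robot_in(rmA)"]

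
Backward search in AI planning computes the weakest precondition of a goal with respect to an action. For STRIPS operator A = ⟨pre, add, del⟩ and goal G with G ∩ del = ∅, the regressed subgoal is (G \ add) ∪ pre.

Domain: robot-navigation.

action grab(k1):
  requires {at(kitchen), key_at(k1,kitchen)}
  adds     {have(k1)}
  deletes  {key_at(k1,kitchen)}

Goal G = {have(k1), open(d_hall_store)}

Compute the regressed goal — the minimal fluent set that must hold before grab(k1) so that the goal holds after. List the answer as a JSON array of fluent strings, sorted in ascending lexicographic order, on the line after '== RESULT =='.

Regress:
  G ∩ del = {}  (empty — regression defined)
  G \ add = {have(k1), open(d_hall_store)} \ {have(k1)} = {open(d_hall_store)}
  ∪ pre   = {open(d_hall_store)} ∪ {at(kitchen), key_at(k1,kitchen)}
          = {at(kitchen), key_at(k1,kitchen), open(d_hall_store)}

== RESULT ==
["at(kitchen)", "key_at(k1,kitchen)", "open(d_hall_store)"]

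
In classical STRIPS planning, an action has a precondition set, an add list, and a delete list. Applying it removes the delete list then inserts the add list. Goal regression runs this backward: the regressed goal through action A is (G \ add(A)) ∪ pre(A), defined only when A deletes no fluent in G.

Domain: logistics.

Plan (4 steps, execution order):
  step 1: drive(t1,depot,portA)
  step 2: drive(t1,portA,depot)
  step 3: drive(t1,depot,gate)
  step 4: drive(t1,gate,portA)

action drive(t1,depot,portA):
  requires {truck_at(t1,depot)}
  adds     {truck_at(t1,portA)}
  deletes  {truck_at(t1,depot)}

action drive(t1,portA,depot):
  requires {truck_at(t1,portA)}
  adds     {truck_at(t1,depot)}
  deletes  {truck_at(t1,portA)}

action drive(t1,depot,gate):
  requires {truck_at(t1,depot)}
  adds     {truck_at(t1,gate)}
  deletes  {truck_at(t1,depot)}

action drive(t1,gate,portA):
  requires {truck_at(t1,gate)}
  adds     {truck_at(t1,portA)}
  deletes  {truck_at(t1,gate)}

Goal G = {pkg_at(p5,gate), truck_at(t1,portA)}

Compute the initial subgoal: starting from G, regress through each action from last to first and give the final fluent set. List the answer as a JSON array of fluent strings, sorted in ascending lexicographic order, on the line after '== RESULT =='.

Work backward from the goal:
  through step 4 (drive(t1,gate,portA)): drop {truck_at(t1,portA)}, keep {pkg_at(p5,gate)}, require {truck_at(t1,gate)}
    → {pkg_at(p5,gate), truck_at(t1,gate)}
  through step 3 (drive(t1,depot,gate)): drop {truck_at(t1,gate)}, keep {pkg_at(p5,gate)}, require {truck_at(t1,depot)}
    → {pkg_at(p5,gate), truck_at(t1,depot)}
  through step 2 (drive(t1,portA,depot)): drop {truck_at(t1,depot)}, keep {pkg_at(p5,gate)}, require {truck_at(t1,portA)}
    → {pkg_at(p5,gate), truck_at(t1,portA)}
  through step 1 (drive(t1,depot,portA)): drop {truck_at(t1,portA)}, keep {pkg_at(p5,gate)}, require {truck_at(t1,depot)}
    → {pkg_at(p5,gate), truck_at(t1,depot)}

== RESULT ==
["pkg_at(p5,gate)", "truck_at(t1,depot)"]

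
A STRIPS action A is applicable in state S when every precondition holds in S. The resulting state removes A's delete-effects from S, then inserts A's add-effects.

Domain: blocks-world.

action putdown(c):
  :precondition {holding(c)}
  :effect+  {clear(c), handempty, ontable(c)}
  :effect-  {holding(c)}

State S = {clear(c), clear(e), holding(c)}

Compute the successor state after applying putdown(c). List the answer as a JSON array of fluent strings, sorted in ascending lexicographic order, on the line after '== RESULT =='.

Compute (S \ del) ∪ add:
  pre ⊆ S: {holding(c)} ⊆ S  — applicable
  S \ del = {clear(c), clear(e)}
  ∪ add   = {clear(c), clear(e), handempty, ontable(c)}

== RESULT ==
["clear(c)", "clear(e)", "handempty", "ontable(c)"]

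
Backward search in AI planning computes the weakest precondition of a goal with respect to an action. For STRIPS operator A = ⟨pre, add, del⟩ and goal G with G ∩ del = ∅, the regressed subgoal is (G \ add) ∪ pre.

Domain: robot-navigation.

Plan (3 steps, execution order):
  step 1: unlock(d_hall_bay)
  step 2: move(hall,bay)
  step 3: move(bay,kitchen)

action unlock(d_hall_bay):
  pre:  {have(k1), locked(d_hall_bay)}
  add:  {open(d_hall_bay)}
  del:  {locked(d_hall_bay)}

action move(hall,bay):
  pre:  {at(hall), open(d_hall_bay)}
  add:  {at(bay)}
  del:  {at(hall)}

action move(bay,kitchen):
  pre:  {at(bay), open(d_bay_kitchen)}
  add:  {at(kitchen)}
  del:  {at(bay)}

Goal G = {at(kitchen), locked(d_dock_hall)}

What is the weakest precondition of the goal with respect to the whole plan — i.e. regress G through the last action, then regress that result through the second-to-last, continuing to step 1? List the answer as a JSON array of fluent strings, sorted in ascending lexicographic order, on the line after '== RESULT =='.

Work backward from the goal:
  through step 3 (move(bay,kitchen)): drop {at(kitchen)}, keep {locked(d_dock_hall)}, require {at(bay), open(d_bay_kitchen)}
    → {at(bay), locked(d_dock_hall), open(d_bay_kitchen)}
  through step 2 (move(hall,bay)): drop {at(bay)}, keep {locked(d_dock_hall), open(d_bay_kitchen)}, require {at(hall), open(d_hall_bay)}
    → {at(hall), locked(d_dock_hall), open(d_bay_kitchen), open(d_hall_bay)}
  through step 1 (unlock(d_hall_bay)): drop {open(d_hall_bay)}, keep {at(hall), locked(d_dock_hall), open(d_bay_kitchen)}, require {have(k1), locked(d_hall_bay)}
    → {at(hall), have(k1), locked(d_dock_hall), locked(d_hall_bay), open(d_bay_kitchen)}

== RESULT ==
["at(hall)", "have(k1)", "locked(d_dock_hall)", "locked(d_hall_bay)", "open(d_bay_kitchen)"]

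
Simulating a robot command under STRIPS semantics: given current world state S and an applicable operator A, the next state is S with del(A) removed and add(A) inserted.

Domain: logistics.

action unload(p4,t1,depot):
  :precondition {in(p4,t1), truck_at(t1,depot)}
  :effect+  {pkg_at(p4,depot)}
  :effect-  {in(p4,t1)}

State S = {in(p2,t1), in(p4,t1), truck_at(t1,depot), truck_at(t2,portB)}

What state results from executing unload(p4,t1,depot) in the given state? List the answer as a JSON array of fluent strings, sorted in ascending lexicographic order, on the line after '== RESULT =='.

Compute (S \ del) ∪ add:
  pre ⊆ S: {in(p4,t1), truck_at(t1,depot)} ⊆ S  — applicable
  S \ del = {in(p2,t1), truck_at(t1,depot), truck_at(t2,portB)}
  ∪ add   = {in(p2,t1), pkg_at(p4,depot), truck_at(t1,depot), truck_at(t2,portB)}

== RESULT ==
["in(p2,t1)", "pkg_at(p4,depot)", "truck_at(t1,depot)", "truck_at(t2,portB)"]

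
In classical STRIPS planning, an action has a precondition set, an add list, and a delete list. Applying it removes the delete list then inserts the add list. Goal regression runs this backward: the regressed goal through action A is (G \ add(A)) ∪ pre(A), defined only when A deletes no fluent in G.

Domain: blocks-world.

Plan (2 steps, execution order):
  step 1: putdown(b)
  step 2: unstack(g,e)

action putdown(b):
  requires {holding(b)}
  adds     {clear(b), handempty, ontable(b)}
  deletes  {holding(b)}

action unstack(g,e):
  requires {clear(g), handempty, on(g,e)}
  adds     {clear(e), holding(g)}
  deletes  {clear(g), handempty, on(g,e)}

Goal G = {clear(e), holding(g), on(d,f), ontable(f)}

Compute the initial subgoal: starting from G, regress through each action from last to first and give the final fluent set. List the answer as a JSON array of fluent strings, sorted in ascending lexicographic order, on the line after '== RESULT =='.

Work backward from the goal:
  through step 2 (unstack(g,e)): drop {clear(e), holding(g)}, keep {on(d,f), ontable(f)}, require {clear(g), handempty, on(g,e)}
    → {clear(g), handempty, on(d,f), on(g,e), ontable(f)}
  through step 1 (putdown(b)): drop {handempty}, keep {clear(g), on(d,f), on(g,e), ontable(f)}, require {holding(b)}
    → {clear(g), holding(b), on(d,f), on(g,e), ontable(f)}

== RESULT ==
["clear(g)", "holding(b)", "on(d,f)", "on(g,e)", "ontable(f)"]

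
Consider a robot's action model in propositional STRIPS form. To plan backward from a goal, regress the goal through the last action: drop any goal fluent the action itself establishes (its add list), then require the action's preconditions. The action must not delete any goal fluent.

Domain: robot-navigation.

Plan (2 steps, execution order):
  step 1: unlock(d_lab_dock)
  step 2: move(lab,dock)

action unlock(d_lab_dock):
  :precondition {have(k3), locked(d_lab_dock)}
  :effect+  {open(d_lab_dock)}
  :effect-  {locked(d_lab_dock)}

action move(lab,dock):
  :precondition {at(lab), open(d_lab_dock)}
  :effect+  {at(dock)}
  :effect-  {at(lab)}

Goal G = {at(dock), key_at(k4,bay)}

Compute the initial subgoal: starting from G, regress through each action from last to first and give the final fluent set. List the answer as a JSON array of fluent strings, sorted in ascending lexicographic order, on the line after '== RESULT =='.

Work backward from the goal:
  through step 2 (move(lab,dock)): drop {at(dock)}, keep {key_at(k4,bay)}, require {at(lab), open(d_lab_dock)}
    → {at(lab), key_at(k4,bay), open(d_lab_dock)}
  through step 1 (unlock(d_lab_dock)): drop {open(d_lab_dock)}, keep {at(lab), key_at(k4,bay)}, require {have(k3), locked(d_lab_dock)}
    → {at(lab), have(k3), key_at(k4,bay), locked(d_lab_dock)}

== RESULT ==
["at(lab)", "have(k3)", "key_at(k4,bay)", "locked(d_lab_dock)"]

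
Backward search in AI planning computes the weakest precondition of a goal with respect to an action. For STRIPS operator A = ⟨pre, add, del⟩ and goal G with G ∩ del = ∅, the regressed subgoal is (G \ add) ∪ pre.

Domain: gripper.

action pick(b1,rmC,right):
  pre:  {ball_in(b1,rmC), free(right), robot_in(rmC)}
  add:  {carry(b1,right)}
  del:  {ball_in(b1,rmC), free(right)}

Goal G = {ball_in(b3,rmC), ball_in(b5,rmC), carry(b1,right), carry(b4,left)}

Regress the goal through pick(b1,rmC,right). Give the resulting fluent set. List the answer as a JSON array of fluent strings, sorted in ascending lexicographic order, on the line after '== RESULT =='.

Compute (G \ add) ∪ pre:
  G ∩ del = {}  (empty — regression defined)
  G \ add = {ball_in(b3,rmC), ball_in(b5,rmC), carry(b1,right), carry(b4,left)} \ {carry(b1,right)} = {ball_in(b3,rmC), ball_in(b5,rmC), carry(b4,left)}
  ∪ pre   = {ball_in(b3,rmC), ball_in(b5,rmC), carry(b4,left)} ∪ {ball_in(b1,rmC), free(right), robot_in(rmC)}
          = {ball_in(b1,rmC), ball_in(b3,rmC), ball_in(b5,rmC), carry(b4,left), free(right), robot_in(rmC)}

== RESULT ==
["ball_in(b1,rmC)", "ball_in(b3,rmC)", "ball_in(b5,rmC)", "carry(b4,left)", "free(right)", "robot_in(rmC)"]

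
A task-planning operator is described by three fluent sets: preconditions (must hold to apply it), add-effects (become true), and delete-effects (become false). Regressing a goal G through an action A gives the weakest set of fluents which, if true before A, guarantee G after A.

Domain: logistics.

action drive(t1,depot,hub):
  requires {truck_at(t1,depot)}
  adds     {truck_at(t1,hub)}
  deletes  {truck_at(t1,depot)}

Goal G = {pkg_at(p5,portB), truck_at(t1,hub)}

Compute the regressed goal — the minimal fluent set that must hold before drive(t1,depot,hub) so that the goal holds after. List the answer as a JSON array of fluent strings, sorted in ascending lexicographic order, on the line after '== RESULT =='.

Regress:
  G ∩ del = {}  (empty — regression defined)
  G \ add = {pkg_at(p5,portB), truck_at(t1,hub)} \ {truck_at(t1,hub)} = {pkg_at(p5,portB)}
  ∪ pre   = {pkg_at(p5,portB)} ∪ {truck_at(t1,depot)}
          = {pkg_at(p5,portB), truck_at(t1,depot)}

== RESULT ==
["pkg_at(p5,portB)", "truck_at(t1,depot)"]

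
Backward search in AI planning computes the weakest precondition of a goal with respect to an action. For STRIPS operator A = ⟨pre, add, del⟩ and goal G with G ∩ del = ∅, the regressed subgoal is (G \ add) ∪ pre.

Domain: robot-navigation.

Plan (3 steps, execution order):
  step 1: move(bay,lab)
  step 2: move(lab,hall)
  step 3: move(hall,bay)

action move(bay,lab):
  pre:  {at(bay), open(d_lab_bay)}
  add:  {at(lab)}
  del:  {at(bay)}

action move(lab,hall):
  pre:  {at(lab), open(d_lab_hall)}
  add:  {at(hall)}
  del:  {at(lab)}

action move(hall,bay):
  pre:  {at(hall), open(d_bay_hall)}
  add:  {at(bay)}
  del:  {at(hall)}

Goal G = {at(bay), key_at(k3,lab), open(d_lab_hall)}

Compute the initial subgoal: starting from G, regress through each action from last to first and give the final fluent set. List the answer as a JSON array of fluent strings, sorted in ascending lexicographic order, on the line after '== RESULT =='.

Regress step by step:
  through step 3 (move(hall,bay)): drop {at(bay)}, keep {key_at(k3,lab), open(d_lab_hall)}, require {at(hall), open(d_bay_hall)}
    → {at(hall), key_at(k3,lab), open(d_bay_hall), open(d_lab_hall)}
  through step 2 (move(lab,hall)): drop {at(hall)}, keep {key_at(k3,lab), open(d_bay_hall), open(d_lab_hall)}, require {at(lab), open(d_lab_hall)}
    → {at(lab), key_at(k3,lab), open(d_bay_hall), open(d_lab_hall)}
  through step 1 (move(bay,lab)): drop {at(lab)}, keep {key_at(k3,lab), open(d_bay_hall), open(d_lab_hall)}, require {at(bay), open(d_lab_bay)}
    → {at(bay), key_at(k3,lab), open(d_bay_hall), open(d_lab_bay), open(d_lab_hall)}

== RESULT ==
["at(bay)", "key_at(k3,lab)", "open(d_bay_hall)", "open(d_lab_bay)", "open(d_lab_hall)"]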